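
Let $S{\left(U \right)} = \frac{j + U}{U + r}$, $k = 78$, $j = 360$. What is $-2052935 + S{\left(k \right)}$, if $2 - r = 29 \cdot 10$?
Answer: $- \frac{71852798}{35} \approx -2.0529 \cdot 10^{6}$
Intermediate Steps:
$r = -288$ ($r = 2 - 29 \cdot 10 = 2 - 290 = -288$)
$S{\left(U \right)} = \frac{360 + U}{-288 + U}$ ($S{\left(U \right)} = \frac{360 + U}{U - 288} = \frac{360 + U}{-288 + U}$)
$-2052935 + S{\left(k \right)} = -2052935 + \frac{360 + 78}{-288 + 78} = -2052935 + \frac{1}{-210} \cdot 438 = -2052935 - \frac{73}{35} = - \frac{71852798}{35}$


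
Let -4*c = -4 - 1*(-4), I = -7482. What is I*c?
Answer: 0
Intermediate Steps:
c = 0 (c = -(-4 - 1*(-4))/4 = -(-4 + 4)/4 = -1/4*0 = 0)
I*c = -7482*0 = 0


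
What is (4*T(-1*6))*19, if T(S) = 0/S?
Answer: 0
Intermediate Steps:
T(S) = 0
(4*T(-1*6))*19 = (4*0)*19 = 0*19 = 0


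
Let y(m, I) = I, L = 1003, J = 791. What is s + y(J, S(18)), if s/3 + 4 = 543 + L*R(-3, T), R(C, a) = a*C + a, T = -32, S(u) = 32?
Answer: 194225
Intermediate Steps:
R(C, a) = a + C*a (R(C, a) = C*a + a = a + C*a)
s = 194193 (s = -12 + 3*(543 + 1003*(-32*(1 - 3))) = -12 + 3*(543 + 1003*(-32*(-2))) = -12 + 3*(543 + 1003*64) = -12 + 3*(543 + 64192) = -12 + 3*64735 = -12 + 194205 = 194193)
s + y(J, S(18)) = 194193 + 32 = 194225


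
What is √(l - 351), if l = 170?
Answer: I*√181 ≈ 13.454*I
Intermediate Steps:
√(l - 351) = √(170 - 351) = √(-181) = I*√181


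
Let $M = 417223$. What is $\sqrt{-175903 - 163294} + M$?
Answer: $417223 + i \sqrt{339197} \approx 4.1722 \cdot 10^{5} + 582.41 i$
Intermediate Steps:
$\sqrt{-175903 - 163294} + M = \sqrt{-175903 - 163294} + 417223 = \sqrt{-339197} + 417223 = i \sqrt{339197} + 417223 = 417223 + i \sqrt{339197}$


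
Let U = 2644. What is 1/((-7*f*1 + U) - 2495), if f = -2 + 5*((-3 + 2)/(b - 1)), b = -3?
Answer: 4/617 ≈ 0.0064830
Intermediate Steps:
f = -¾ (f = -2 + 5*((-3 + 2)/(-3 - 1)) = -2 + 5*(-1/(-4)) = -2 + 5*(-1*(-¼)) = -2 + 5*(¼) = -2 + 5/4 = -¾ ≈ -0.75000)
1/((-7*f*1 + U) - 2495) = 1/((-7*(-¾)*1 + 2644) - 2495) = 1/(((21/4)*1 + 2644) - 2495) = 1/((21/4 + 2644) - 2495) = 1/(10597/4 - 2495) = 1/(617/4) = 4/617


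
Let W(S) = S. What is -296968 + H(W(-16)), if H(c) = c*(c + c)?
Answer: -296456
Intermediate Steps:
H(c) = 2*c² (H(c) = c*(2*c) = 2*c²)
-296968 + H(W(-16)) = -296968 + 2*(-16)² = -296968 + 2*256 = -296968 + 512 = -296456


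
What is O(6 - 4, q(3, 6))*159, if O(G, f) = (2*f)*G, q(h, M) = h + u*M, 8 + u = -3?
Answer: -40068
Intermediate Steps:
u = -11 (u = -8 - 3 = -11)
q(h, M) = h - 11*M
O(G, f) = 2*G*f
O(6 - 4, q(3, 6))*159 = (2*(6 - 4)*(3 - 11*6))*159 = (2*2*(3 - 66))*159 = (2*2*(-63))*159 = -252*159 = -40068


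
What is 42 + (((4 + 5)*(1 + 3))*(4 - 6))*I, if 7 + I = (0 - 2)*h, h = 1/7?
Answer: 3966/7 ≈ 566.57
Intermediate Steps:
h = ⅐ ≈ 0.14286
I = -51/7 (I = -7 + (0 - 2)*(⅐) = -7 - 2*⅐ = -7 - 2/7 = -51/7 ≈ -7.2857)
42 + (((4 + 5)*(1 + 3))*(4 - 6))*I = 42 + (((4 + 5)*(1 + 3))*(4 - 6))*(-51/7) = 42 + ((9*4)*(-2))*(-51/7) = 42 + (36*(-2))*(-51/7) = 42 - 72*(-51/7) = 42 + 3672/7 = 3966/7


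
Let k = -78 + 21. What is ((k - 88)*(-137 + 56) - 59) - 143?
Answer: 11543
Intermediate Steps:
k = -57
((k - 88)*(-137 + 56) - 59) - 143 = ((-57 - 88)*(-137 + 56) - 59) - 143 = (-145*(-81) - 59) - 143 = (11745 - 59) - 143 = 11686 - 143 = 11543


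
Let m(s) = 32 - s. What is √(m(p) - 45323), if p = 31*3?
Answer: 2*I*√11346 ≈ 213.04*I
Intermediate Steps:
p = 93
√(m(p) - 45323) = √((32 - 1*93) - 45323) = √((32 - 93) - 45323) = √(-61 - 45323) = √(-45384) = 2*I*√11346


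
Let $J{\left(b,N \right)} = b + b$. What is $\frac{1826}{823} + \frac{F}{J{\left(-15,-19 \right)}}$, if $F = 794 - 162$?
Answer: $- \frac{232678}{12345} \approx -18.848$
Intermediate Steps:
$J{\left(b,N \right)} = 2 b$
$F = 632$ ($F = 794 - 162 = 632$)
$\frac{1826}{823} + \frac{F}{J{\left(-15,-19 \right)}} = \frac{1826}{823} + \frac{632}{2 \left(-15\right)} = 1826 \cdot \frac{1}{823} + \frac{632}{-30} = \frac{1826}{823} + 632 \left(- \frac{1}{30}\right) = \frac{1826}{823} - \frac{316}{15} = - \frac{232678}{12345}$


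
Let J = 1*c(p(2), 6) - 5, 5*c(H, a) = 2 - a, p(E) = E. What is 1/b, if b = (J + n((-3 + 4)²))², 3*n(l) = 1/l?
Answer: 225/6724 ≈ 0.033462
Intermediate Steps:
c(H, a) = ⅖ - a/5 (c(H, a) = (2 - a)/5 = ⅖ - a/5)
n(l) = 1/(3*l)
J = -29/5 (J = 1*(⅖ - ⅕*6) - 5 = 1*(⅖ - 6/5) - 5 = 1*(-⅘) - 5 = -⅘ - 5 = -29/5 ≈ -5.8000)
b = 6724/225 (b = (-29/5 + 1/(3*((-3 + 4)²)))² = (-29/5 + 1/(3*(1²)))² = (-29/5 + (⅓)/1)² = (-29/5 + (⅓)*1)² = (-29/5 + ⅓)² = (-82/15)² = 6724/225 ≈ 29.884)
1/b = 1/(6724/225) = 225/6724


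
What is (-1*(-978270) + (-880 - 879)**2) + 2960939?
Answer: 7033290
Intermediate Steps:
(-1*(-978270) + (-880 - 879)**2) + 2960939 = (978270 + (-1759)**2) + 2960939 = (978270 + 3094081) + 2960939 = 4072351 + 2960939 = 7033290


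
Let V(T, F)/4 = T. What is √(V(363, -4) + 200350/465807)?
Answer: 7*√6431483889102/465807 ≈ 38.111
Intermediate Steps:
V(T, F) = 4*T
√(V(363, -4) + 200350/465807) = √(4*363 + 200350/465807) = √(1452 + 200350*(1/465807)) = √(1452 + 200350/465807) = √(676552114/465807) = 7*√6431483889102/465807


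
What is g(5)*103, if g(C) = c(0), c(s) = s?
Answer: 0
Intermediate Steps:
g(C) = 0
g(5)*103 = 0*103 = 0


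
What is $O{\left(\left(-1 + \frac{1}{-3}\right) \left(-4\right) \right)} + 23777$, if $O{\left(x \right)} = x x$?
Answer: $\frac{214249}{9} \approx 23805.0$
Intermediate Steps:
$O{\left(x \right)} = x^{2}$
$O{\left(\left(-1 + \frac{1}{-3}\right) \left(-4\right) \right)} + 23777 = \left(\left(-1 + \frac{1}{-3}\right) \left(-4\right)\right)^{2} + 23777 = \left(\left(-1 - \frac{1}{3}\right) \left(-4\right)\right)^{2} + 23777 = \left(\left(- \frac{4}{3}\right) \left(-4\right)\right)^{2} + 23777 = \left(\frac{16}{3}\right)^{2} + 23777 = \frac{256}{9} + 23777 = \frac{214249}{9}$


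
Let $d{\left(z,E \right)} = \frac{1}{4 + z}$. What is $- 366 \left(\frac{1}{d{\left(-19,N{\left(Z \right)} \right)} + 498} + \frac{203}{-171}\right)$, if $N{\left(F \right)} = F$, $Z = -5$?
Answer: $\frac{184664324}{425733} \approx 433.76$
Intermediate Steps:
$- 366 \left(\frac{1}{d{\left(-19,N{\left(Z \right)} \right)} + 498} + \frac{203}{-171}\right) = - 366 \left(\frac{1}{\frac{1}{4 - 19} + 498} + \frac{203}{-171}\right) = - 366 \left(\frac{1}{\frac{1}{-15} + 498} + 203 \left(- \frac{1}{171}\right)\right) = - 366 \left(\frac{1}{- \frac{1}{15} + 498} - \frac{203}{171}\right) = - 366 \left(\frac{1}{\frac{7469}{15}} - \frac{203}{171}\right) = - 366 \left(\frac{15}{7469} - \frac{203}{171}\right) = \left(-366\right) \left(- \frac{1513642}{1277199}\right) = \frac{184664324}{425733}$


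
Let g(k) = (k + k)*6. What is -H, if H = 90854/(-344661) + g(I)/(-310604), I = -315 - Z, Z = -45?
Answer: 6775728544/26763271311 ≈ 0.25317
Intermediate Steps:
I = -270 (I = -315 - 1*(-45) = -315 + 45 = -270)
g(k) = 12*k (g(k) = (2*k)*6 = 12*k)
H = -6775728544/26763271311 (H = 90854/(-344661) + (12*(-270))/(-310604) = 90854*(-1/344661) - 3240*(-1/310604) = -90854/344661 + 810/77651 = -6775728544/26763271311 ≈ -0.25317)
-H = -1*(-6775728544/26763271311) = 6775728544/26763271311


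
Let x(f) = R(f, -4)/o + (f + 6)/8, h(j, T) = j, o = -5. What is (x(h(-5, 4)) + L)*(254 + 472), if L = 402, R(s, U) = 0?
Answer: 1167771/4 ≈ 2.9194e+5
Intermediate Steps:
x(f) = ¾ + f/8 (x(f) = 0/(-5) + (f + 6)/8 = 0*(-⅕) + (6 + f)*(⅛) = 0 + (¾ + f/8) = ¾ + f/8)
(x(h(-5, 4)) + L)*(254 + 472) = ((¾ + (⅛)*(-5)) + 402)*(254 + 472) = ((¾ - 5/8) + 402)*726 = (⅛ + 402)*726 = (3217/8)*726 = 1167771/4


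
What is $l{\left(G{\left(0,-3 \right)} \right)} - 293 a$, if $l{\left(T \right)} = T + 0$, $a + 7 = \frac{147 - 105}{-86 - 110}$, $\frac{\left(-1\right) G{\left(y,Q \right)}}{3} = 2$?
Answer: $\frac{29509}{14} \approx 2107.8$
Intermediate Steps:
$G{\left(y,Q \right)} = -6$ ($G{\left(y,Q \right)} = \left(-3\right) 2 = -6$)
$a = - \frac{101}{14}$ ($a = -7 + \frac{147 - 105}{-86 - 110} = -7 + \frac{42}{-196} = -7 + 42 \left(- \frac{1}{196}\right) = -7 - \frac{3}{14} = - \frac{101}{14} \approx -7.2143$)
$l{\left(T \right)} = T$
$l{\left(G{\left(0,-3 \right)} \right)} - 293 a = -6 - - \frac{29593}{14} = -6 + \frac{29593}{14} = \frac{29509}{14}$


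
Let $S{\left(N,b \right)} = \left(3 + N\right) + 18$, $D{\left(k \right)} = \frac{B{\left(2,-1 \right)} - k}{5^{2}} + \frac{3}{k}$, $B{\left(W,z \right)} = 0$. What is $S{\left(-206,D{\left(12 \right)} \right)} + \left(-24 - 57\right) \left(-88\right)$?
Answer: $6943$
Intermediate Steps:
$D{\left(k \right)} = \frac{3}{k} - \frac{k}{25}$ ($D{\left(k \right)} = \frac{0 - k}{5^{2}} + \frac{3}{k} = \frac{\left(-1\right) k}{25} + \frac{3}{k} = - k \frac{1}{25} + \frac{3}{k} = - \frac{k}{25} + \frac{3}{k} = \frac{3}{k} - \frac{k}{25}$)
$S{\left(N,b \right)} = 21 + N$
$S{\left(-206,D{\left(12 \right)} \right)} + \left(-24 - 57\right) \left(-88\right) = \left(21 - 206\right) + \left(-24 - 57\right) \left(-88\right) = -185 - -7128 = -185 + 7128 = 6943$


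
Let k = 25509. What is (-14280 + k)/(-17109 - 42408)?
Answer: -3743/19839 ≈ -0.18867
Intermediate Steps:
(-14280 + k)/(-17109 - 42408) = (-14280 + 25509)/(-17109 - 42408) = 11229/(-59517) = 11229*(-1/59517) = -3743/19839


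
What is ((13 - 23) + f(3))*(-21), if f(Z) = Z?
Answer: 147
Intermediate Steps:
((13 - 23) + f(3))*(-21) = ((13 - 23) + 3)*(-21) = (-10 + 3)*(-21) = -7*(-21) = 147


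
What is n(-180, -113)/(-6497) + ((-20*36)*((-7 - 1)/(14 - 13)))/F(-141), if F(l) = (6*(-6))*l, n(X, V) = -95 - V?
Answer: 1036982/916077 ≈ 1.1320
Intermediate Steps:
F(l) = -36*l
n(-180, -113)/(-6497) + ((-20*36)*((-7 - 1)/(14 - 13)))/F(-141) = (-95 - 1*(-113))/(-6497) + ((-20*36)*((-7 - 1)/(14 - 13)))/((-36*(-141))) = (-95 + 113)*(-1/6497) - (-5760)/1/5076 = 18*(-1/6497) - (-5760)*(1/5076) = -18/6497 - 720*(-8)*(1/5076) = -18/6497 + 5760*(1/5076) = -18/6497 + 160/141 = 1036982/916077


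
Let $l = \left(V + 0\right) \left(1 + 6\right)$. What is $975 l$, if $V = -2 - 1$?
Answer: $-20475$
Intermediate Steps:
$V = -3$ ($V = -2 - 1 = -3$)
$l = -21$ ($l = \left(-3 + 0\right) \left(1 + 6\right) = \left(-3\right) 7 = -21$)
$975 l = 975 \left(-21\right) = -20475$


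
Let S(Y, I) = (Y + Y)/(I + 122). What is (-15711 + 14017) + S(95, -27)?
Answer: -1692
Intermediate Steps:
S(Y, I) = 2*Y/(122 + I) (S(Y, I) = (2*Y)/(122 + I) = 2*Y/(122 + I))
(-15711 + 14017) + S(95, -27) = (-15711 + 14017) + 2*95/(122 - 27) = -1694 + 2*95/95 = -1694 + 2*95*(1/95) = -1694 + 2 = -1692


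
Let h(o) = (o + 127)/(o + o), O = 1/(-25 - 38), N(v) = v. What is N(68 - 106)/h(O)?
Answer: 19/2000 ≈ 0.0095000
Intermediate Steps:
O = -1/63 (O = 1/(-63) = -1/63 ≈ -0.015873)
h(o) = (127 + o)/(2*o) (h(o) = (127 + o)/((2*o)) = (127 + o)*(1/(2*o)) = (127 + o)/(2*o))
N(68 - 106)/h(O) = (68 - 106)/(((127 - 1/63)/(2*(-1/63)))) = -38/((1/2)*(-63)*(8000/63)) = -38/(-4000) = -38*(-1/4000) = 19/2000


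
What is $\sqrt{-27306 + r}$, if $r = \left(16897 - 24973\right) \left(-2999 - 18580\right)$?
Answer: $3 \sqrt{19360522} \approx 13200.0$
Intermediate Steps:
$r = 174272004$ ($r = \left(-8076\right) \left(-21579\right) = 174272004$)
$\sqrt{-27306 + r} = \sqrt{-27306 + 174272004} = \sqrt{174244698} = 3 \sqrt{19360522}$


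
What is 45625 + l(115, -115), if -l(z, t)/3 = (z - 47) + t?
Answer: 45766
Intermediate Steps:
l(z, t) = 141 - 3*t - 3*z (l(z, t) = -3*((z - 47) + t) = -3*((-47 + z) + t) = -3*(-47 + t + z) = 141 - 3*t - 3*z)
45625 + l(115, -115) = 45625 + (141 - 3*(-115) - 3*115) = 45625 + (141 + 345 - 345) = 45625 + 141 = 45766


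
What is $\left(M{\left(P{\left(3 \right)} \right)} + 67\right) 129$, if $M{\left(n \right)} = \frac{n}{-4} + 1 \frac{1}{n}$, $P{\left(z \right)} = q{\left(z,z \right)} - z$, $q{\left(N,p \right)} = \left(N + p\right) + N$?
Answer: $8471$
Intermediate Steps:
$q{\left(N,p \right)} = p + 2 N$
$P{\left(z \right)} = 2 z$ ($P{\left(z \right)} = \left(z + 2 z\right) - z = 3 z - z = 2 z$)
$M{\left(n \right)} = \frac{1}{n} - \frac{n}{4}$ ($M{\left(n \right)} = n \left(- \frac{1}{4}\right) + \frac{1}{n} = - \frac{n}{4} + \frac{1}{n} = \frac{1}{n} - \frac{n}{4}$)
$\left(M{\left(P{\left(3 \right)} \right)} + 67\right) 129 = \left(\left(\frac{1}{2 \cdot 3} - \frac{2 \cdot 3}{4}\right) + 67\right) 129 = \left(\left(\frac{1}{6} - \frac{3}{2}\right) + 67\right) 129 = \left(- \frac{4}{3} + 67\right) 129 = \frac{197}{3} \cdot 129 = 8471$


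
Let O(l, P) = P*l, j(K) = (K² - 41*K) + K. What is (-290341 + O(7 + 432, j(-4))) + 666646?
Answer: 453569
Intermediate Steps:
j(K) = K² - 40*K
(-290341 + O(7 + 432, j(-4))) + 666646 = (-290341 + (-4*(-40 - 4))*(7 + 432)) + 666646 = (-290341 - 4*(-44)*439) + 666646 = (-290341 + 176*439) + 666646 = (-290341 + 77264) + 666646 = -213077 + 666646 = 453569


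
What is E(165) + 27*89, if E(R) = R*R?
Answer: 29628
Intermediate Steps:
E(R) = R²
E(165) + 27*89 = 165² + 27*89 = 27225 + 2403 = 29628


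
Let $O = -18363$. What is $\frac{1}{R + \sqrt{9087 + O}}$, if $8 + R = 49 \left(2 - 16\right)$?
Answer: $- \frac{347}{245456} - \frac{i \sqrt{2319}}{245456} \approx -0.0014137 - 0.00019619 i$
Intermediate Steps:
$R = -694$ ($R = -8 + 49 \left(2 - 16\right) = -8 + 49 \left(-14\right) = -8 - 686 = -694$)
$\frac{1}{R + \sqrt{9087 + O}} = \frac{1}{-694 + \sqrt{9087 - 18363}} = \frac{1}{-694 + \sqrt{-9276}} = \frac{1}{-694 + 2 i \sqrt{2319}}$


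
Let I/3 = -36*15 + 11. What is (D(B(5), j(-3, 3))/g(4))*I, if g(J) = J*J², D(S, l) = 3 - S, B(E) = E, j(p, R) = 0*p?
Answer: 1587/32 ≈ 49.594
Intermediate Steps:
j(p, R) = 0
g(J) = J³
I = -1587 (I = 3*(-36*15 + 11) = 3*(-540 + 11) = 3*(-529) = -1587)
(D(B(5), j(-3, 3))/g(4))*I = ((3 - 1*5)/(4³))*(-1587) = ((3 - 5)/64)*(-1587) = -2*1/64*(-1587) = -1/32*(-1587) = 1587/32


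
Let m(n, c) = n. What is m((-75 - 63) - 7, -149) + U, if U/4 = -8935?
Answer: -35885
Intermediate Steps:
U = -35740 (U = 4*(-8935) = -35740)
m((-75 - 63) - 7, -149) + U = ((-75 - 63) - 7) - 35740 = (-138 - 7) - 35740 = -145 - 35740 = -35885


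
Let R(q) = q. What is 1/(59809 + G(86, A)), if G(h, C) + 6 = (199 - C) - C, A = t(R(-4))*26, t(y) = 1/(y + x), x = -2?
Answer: 3/180032 ≈ 1.6664e-5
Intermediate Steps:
t(y) = 1/(-2 + y) (t(y) = 1/(y - 2) = 1/(-2 + y))
A = -13/3 (A = 26/(-2 - 4) = 26/(-6) = -1/6*26 = -13/3 ≈ -4.3333)
G(h, C) = 193 - 2*C (G(h, C) = -6 + ((199 - C) - C) = -6 + (199 - 2*C) = 193 - 2*C)
1/(59809 + G(86, A)) = 1/(59809 + (193 - 2*(-13/3))) = 1/(59809 + (193 + 26/3)) = 1/(59809 + 605/3) = 1/(180032/3) = 3/180032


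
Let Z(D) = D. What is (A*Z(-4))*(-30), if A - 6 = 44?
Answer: 6000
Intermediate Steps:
A = 50 (A = 6 + 44 = 50)
(A*Z(-4))*(-30) = (50*(-4))*(-30) = -200*(-30) = 6000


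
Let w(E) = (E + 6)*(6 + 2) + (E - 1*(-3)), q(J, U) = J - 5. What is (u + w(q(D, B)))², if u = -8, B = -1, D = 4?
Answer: 1156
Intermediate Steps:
q(J, U) = -5 + J
w(E) = 51 + 9*E (w(E) = (6 + E)*8 + (E + 3) = (48 + 8*E) + (3 + E) = 51 + 9*E)
(u + w(q(D, B)))² = (-8 + (51 + 9*(-5 + 4)))² = (-8 + (51 + 9*(-1)))² = (-8 + (51 - 9))² = (-8 + 42)² = 34² = 1156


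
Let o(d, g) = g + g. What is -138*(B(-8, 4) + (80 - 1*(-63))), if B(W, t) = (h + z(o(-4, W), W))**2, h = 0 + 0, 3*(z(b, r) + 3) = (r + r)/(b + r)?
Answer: -561568/27 ≈ -20799.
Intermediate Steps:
o(d, g) = 2*g
z(b, r) = -3 + 2*r/(3*(b + r)) (z(b, r) = -3 + ((r + r)/(b + r))/3 = -3 + ((2*r)/(b + r))/3 = -3 + (2*r/(b + r))/3 = -3 + 2*r/(3*(b + r)))
h = 0
B(W, t) = 625/81 (B(W, t) = (0 + (-6*W - 7*W/3)/(2*W + W))**2 = (0 + (-6*W - 7*W/3)/((3*W)))**2 = (0 + (1/(3*W))*(-25*W/3))**2 = (0 - 25/9)**2 = (-25/9)**2 = 625/81)
-138*(B(-8, 4) + (80 - 1*(-63))) = -138*(625/81 + (80 - 1*(-63))) = -138*(625/81 + (80 + 63)) = -138*(625/81 + 143) = -138*12208/81 = -561568/27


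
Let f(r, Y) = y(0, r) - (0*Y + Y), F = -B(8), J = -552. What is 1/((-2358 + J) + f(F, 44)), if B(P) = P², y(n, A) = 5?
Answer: -1/2949 ≈ -0.00033910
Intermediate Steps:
F = -64 (F = -1*8² = -1*64 = -64)
f(r, Y) = 5 - Y (f(r, Y) = 5 - (0*Y + Y) = 5 - (0 + Y) = 5 - Y)
1/((-2358 + J) + f(F, 44)) = 1/((-2358 - 552) + (5 - 1*44)) = 1/(-2910 + (5 - 44)) = 1/(-2910 - 39) = 1/(-2949) = -1/2949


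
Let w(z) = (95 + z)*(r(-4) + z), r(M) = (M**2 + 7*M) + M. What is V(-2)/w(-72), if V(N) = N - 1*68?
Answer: 35/1012 ≈ 0.034585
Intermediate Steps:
r(M) = M**2 + 8*M
V(N) = -68 + N (V(N) = N - 68 = -68 + N)
w(z) = (-16 + z)*(95 + z) (w(z) = (95 + z)*(-4*(8 - 4) + z) = (95 + z)*(-4*4 + z) = (95 + z)*(-16 + z) = (-16 + z)*(95 + z))
V(-2)/w(-72) = (-68 - 2)/(-1520 + (-72)**2 + 79*(-72)) = -70/(-1520 + 5184 - 5688) = -70/(-2024) = -70*(-1/2024) = 35/1012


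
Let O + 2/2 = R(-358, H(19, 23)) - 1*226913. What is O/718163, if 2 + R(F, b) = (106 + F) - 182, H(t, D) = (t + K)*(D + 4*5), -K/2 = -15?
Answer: -227350/718163 ≈ -0.31657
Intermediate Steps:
K = 30 (K = -2*(-15) = 30)
H(t, D) = (20 + D)*(30 + t) (H(t, D) = (t + 30)*(D + 4*5) = (30 + t)*(D + 20) = (30 + t)*(20 + D) = (20 + D)*(30 + t))
R(F, b) = -78 + F (R(F, b) = -2 + ((106 + F) - 182) = -2 + (-76 + F) = -78 + F)
O = -227350 (O = -1 + ((-78 - 358) - 1*226913) = -1 + (-436 - 226913) = -1 - 227349 = -227350)
O/718163 = -227350/718163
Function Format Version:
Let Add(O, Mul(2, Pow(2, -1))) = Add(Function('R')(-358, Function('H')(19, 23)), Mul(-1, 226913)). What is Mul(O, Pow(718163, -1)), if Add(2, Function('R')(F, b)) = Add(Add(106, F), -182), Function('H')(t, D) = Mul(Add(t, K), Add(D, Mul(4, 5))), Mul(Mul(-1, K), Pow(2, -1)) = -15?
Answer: Rational(-227350, 718163) ≈ -0.31657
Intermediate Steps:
K = 30 (K = Mul(-2, -15) = 30)
Function('H')(t, D) = Mul(Add(20, D), Add(30, t)) (Function('H')(t, D) = Mul(Add(t, 30), Add(D, Mul(4, 5))) = Mul(Add(30, t), Add(D, 20)) = Mul(Add(30, t), Add(20, D)) = Mul(Add(20, D), Add(30, t)))
Function('R')(F, b) = Add(-78, F) (Function('R')(F, b) = Add(-2, Add(Add(106, F), -182)) = Add(-2, Add(-76, F)) = Add(-78, F))
O = -227350 (O = Add(-1, Add(Add(-78, -358), Mul(-1, 226913))) = Add(-1, Add(-436, -226913)) = Add(-1, -227349) = -227350)
Mul(O, Pow(718163, -1)) = Mul(-227350, Pow(718163, -1)) = Mul(-227350, Rational(1, 718163)) = Rational(-227350, 718163)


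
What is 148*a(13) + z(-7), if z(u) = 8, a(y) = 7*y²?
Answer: 175092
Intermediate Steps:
148*a(13) + z(-7) = 148*(7*13²) + 8 = 148*(7*169) + 8 = 148*1183 + 8 = 175084 + 8 = 175092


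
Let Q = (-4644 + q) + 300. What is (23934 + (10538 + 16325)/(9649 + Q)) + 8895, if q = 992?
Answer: 206751076/6297 ≈ 32833.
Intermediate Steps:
Q = -3352 (Q = (-4644 + 992) + 300 = -3652 + 300 = -3352)
(23934 + (10538 + 16325)/(9649 + Q)) + 8895 = (23934 + (10538 + 16325)/(9649 - 3352)) + 8895 = (23934 + 26863/6297) + 8895 = 150739261/6297 + 8895 = 206751076/6297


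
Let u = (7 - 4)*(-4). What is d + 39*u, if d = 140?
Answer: -328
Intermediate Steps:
u = -12 (u = 3*(-4) = -12)
d + 39*u = 140 + 39*(-12) = 140 - 468 = -328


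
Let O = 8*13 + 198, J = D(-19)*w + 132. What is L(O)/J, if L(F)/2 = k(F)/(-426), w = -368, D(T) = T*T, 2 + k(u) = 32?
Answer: 5/4711418 ≈ 1.0613e-6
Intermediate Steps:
k(u) = 30 (k(u) = -2 + 32 = 30)
D(T) = T**2
J = -132716 (J = (-19)**2*(-368) + 132 = 361*(-368) + 132 = -132848 + 132 = -132716)
O = 302 (O = 104 + 198 = 302)
L(F) = -10/71 (L(F) = 2*(30/(-426)) = 2*(30*(-1/426)) = 2*(-5/71) = -10/71)
L(O)/J = -10/71/(-132716) = -10/71*(-1/132716) = 5/4711418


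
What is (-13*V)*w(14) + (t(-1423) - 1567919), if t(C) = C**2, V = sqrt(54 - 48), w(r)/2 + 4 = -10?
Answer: 457010 + 364*sqrt(6) ≈ 4.5790e+5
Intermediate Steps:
w(r) = -28 (w(r) = -8 + 2*(-10) = -8 - 20 = -28)
V = sqrt(6) ≈ 2.4495
(-13*V)*w(14) + (t(-1423) - 1567919) = -13*sqrt(6)*(-28) + ((-1423)**2 - 1567919) = 364*sqrt(6) + (2024929 - 1567919) = 364*sqrt(6) + 457010 = 457010 + 364*sqrt(6)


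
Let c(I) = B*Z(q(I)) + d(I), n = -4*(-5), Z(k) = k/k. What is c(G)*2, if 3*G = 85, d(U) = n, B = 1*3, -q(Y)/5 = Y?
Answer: 46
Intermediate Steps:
q(Y) = -5*Y
B = 3
Z(k) = 1
n = 20
d(U) = 20
G = 85/3 (G = (⅓)*85 = 85/3 ≈ 28.333)
c(I) = 23 (c(I) = 3*1 + 20 = 3 + 20 = 23)
c(G)*2 = 23*2 = 46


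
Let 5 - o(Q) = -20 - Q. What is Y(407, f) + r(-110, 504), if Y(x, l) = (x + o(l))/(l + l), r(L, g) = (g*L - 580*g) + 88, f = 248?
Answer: -21555579/62 ≈ -3.4767e+5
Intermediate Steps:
o(Q) = 25 + Q (o(Q) = 5 - (-20 - Q) = 5 + (20 + Q) = 25 + Q)
r(L, g) = 88 - 580*g + L*g (r(L, g) = (L*g - 580*g) + 88 = (-580*g + L*g) + 88 = 88 - 580*g + L*g)
Y(x, l) = (25 + l + x)/(2*l) (Y(x, l) = (x + (25 + l))/(l + l) = (25 + l + x)/((2*l)) = (25 + l + x)*(1/(2*l)) = (25 + l + x)/(2*l))
Y(407, f) + r(-110, 504) = (1/2)*(25 + 248 + 407)/248 + (88 - 580*504 - 110*504) = (1/2)*(1/248)*680 + (88 - 292320 - 55440) = 85/62 - 347672 = -21555579/62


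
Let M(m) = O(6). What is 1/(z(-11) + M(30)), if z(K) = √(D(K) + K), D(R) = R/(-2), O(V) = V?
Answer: 12/83 - I*√22/83 ≈ 0.14458 - 0.056511*I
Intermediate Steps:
D(R) = -R/2 (D(R) = R*(-½) = -R/2)
M(m) = 6
z(K) = √2*√K/2 (z(K) = √(-K/2 + K) = √(K/2) = √2*√K/2)
1/(z(-11) + M(30)) = 1/(√2*√(-11)/2 + 6) = 1/(√2*(I*√11)/2 + 6) = 1/(I*√22/2 + 6) = 1/(6 + I*√22/2)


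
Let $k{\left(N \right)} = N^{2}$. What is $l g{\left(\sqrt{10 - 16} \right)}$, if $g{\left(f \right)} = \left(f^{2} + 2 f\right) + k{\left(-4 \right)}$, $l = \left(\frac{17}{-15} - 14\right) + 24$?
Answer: $\frac{266}{3} + \frac{266 i \sqrt{6}}{15} \approx 88.667 + 43.438 i$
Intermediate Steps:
$l = \frac{133}{15}$ ($l = \left(17 \left(- \frac{1}{15}\right) - 14\right) + 24 = \left(- \frac{17}{15} - 14\right) + 24 = - \frac{227}{15} + 24 = \frac{133}{15} \approx 8.8667$)
$g{\left(f \right)} = 16 + f^{2} + 2 f$ ($g{\left(f \right)} = \left(f^{2} + 2 f\right) + \left(-4\right)^{2} = \left(f^{2} + 2 f\right) + 16 = 16 + f^{2} + 2 f$)
$l g{\left(\sqrt{10 - 16} \right)} = \frac{133 \left(16 + \left(\sqrt{10 - 16}\right)^{2} + 2 \sqrt{10 - 16}\right)}{15} = \frac{133 \left(16 + \left(\sqrt{-6}\right)^{2} + 2 \sqrt{-6}\right)}{15} = \frac{133 \left(16 + \left(i \sqrt{6}\right)^{2} + 2 i \sqrt{6}\right)}{15} = \frac{133 \left(16 - 6 + 2 i \sqrt{6}\right)}{15} = \frac{133 \left(10 + 2 i \sqrt{6}\right)}{15} = \frac{266}{3} + \frac{266 i \sqrt{6}}{15}$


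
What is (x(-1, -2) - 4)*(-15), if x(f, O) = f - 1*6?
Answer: 165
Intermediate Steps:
x(f, O) = -6 + f (x(f, O) = f - 6 = -6 + f)
(x(-1, -2) - 4)*(-15) = ((-6 - 1) - 4)*(-15) = (-7 - 4)*(-15) = -11*(-15) = 165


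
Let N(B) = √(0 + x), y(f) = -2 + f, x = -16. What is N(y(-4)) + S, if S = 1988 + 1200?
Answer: 3188 + 4*I ≈ 3188.0 + 4.0*I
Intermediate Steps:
N(B) = 4*I (N(B) = √(0 - 16) = √(-16) = 4*I)
S = 3188
N(y(-4)) + S = 4*I + 3188 = 3188 + 4*I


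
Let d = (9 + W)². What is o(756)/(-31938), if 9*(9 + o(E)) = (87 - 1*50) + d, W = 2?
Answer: -77/287442 ≈ -0.00026788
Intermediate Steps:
d = 121 (d = (9 + 2)² = 11² = 121)
o(E) = 77/9 (o(E) = -9 + ((87 - 1*50) + 121)/9 = -9 + ((87 - 50) + 121)/9 = -9 + (37 + 121)/9 = -9 + (⅑)*158 = -9 + 158/9 = 77/9)
o(756)/(-31938) = (77/9)/(-31938) = (77/9)*(-1/31938) = -77/287442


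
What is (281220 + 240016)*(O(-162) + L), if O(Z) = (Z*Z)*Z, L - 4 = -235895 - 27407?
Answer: -2353289844936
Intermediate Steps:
L = -263298 (L = 4 + (-235895 - 27407) = 4 - 263302 = -263298)
O(Z) = Z³ (O(Z) = Z²*Z = Z³)
(281220 + 240016)*(O(-162) + L) = (281220 + 240016)*((-162)³ - 263298) = 521236*(-4251528 - 263298) = 521236*(-4514826) = -2353289844936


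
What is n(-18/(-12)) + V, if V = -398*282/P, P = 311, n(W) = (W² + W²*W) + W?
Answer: -880161/2488 ≈ -353.76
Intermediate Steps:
n(W) = W + W² + W³ (n(W) = (W² + W³) + W = W + W² + W³)
V = -112236/311 (V = -398/(311/282) = -398/(311*(1/282)) = -398/311/282 = -398*282/311 = -112236/311 ≈ -360.89)
n(-18/(-12)) + V = (-18/(-12))*(1 - 18/(-12) + (-18/(-12))²) - 112236/311 = (-18*(-1/12))*(1 - 18*(-1/12) + (-18*(-1/12))²) - 112236/311 = 3*(1 + 3/2 + (3/2)²)/2 - 112236/311 = 3*(1 + 3/2 + 9/4)/2 - 112236/311 = (3/2)*(19/4) - 112236/311 = 57/8 - 112236/311 = -880161/2488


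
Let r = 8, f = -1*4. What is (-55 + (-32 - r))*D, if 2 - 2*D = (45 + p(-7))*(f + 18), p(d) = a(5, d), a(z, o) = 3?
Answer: 31825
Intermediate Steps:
f = -4
p(d) = 3
D = -335 (D = 1 - (45 + 3)*(-4 + 18)/2 = 1 - 24*14 = 1 - ½*672 = 1 - 336 = -335)
(-55 + (-32 - r))*D = (-55 + (-32 - 1*8))*(-335) = (-55 + (-32 - 8))*(-335) = (-55 - 40)*(-335) = -95*(-335) = 31825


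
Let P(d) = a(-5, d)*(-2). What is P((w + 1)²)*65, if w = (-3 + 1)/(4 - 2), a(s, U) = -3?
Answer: 390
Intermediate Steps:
w = -1 (w = -2/2 = -2*½ = -1)
P(d) = 6 (P(d) = -3*(-2) = 6)
P((w + 1)²)*65 = 6*65 = 390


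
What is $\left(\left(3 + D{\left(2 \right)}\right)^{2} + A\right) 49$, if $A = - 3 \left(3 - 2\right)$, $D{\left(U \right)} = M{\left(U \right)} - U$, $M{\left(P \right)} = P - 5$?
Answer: $49$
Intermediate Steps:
$M{\left(P \right)} = -5 + P$
$D{\left(U \right)} = -5$ ($D{\left(U \right)} = \left(-5 + U\right) - U = -5$)
$A = -3$ ($A = \left(-3\right) 1 = -3$)
$\left(\left(3 + D{\left(2 \right)}\right)^{2} + A\right) 49 = \left(\left(3 - 5\right)^{2} - 3\right) 49 = \left(\left(-2\right)^{2} - 3\right) 49 = \left(4 - 3\right) 49 = 1 \cdot 49 = 49$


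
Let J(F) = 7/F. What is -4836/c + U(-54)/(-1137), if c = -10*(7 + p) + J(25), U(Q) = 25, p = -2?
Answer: 137432225/1413291 ≈ 97.243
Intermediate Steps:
c = -1243/25 (c = -10*(7 - 2) + 7/25 = -10*5 + 7*(1/25) = -50 + 7/25 = -1243/25 ≈ -49.720)
-4836/c + U(-54)/(-1137) = -4836/(-1243/25) + 25/(-1137) = -4836*(-25/1243) + 25*(-1/1137) = 120900/1243 - 25/1137 = 137432225/1413291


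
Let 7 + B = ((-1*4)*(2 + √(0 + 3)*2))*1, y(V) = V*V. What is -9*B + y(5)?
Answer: 160 + 72*√3 ≈ 284.71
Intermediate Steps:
y(V) = V²
B = -15 - 8*√3 (B = -7 + ((-1*4)*(2 + √(0 + 3)*2))*1 = -7 - 4*(2 + √3*2)*1 = -7 - 4*(2 + 2*√3)*1 = -7 + (-8 - 8*√3)*1 = -7 + (-8 - 8*√3) = -15 - 8*√3 ≈ -28.856)
-9*B + y(5) = -9*(-15 - 8*√3) + 5² = (135 + 72*√3) + 25 = 160 + 72*√3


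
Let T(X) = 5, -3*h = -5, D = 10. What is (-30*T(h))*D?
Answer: -1500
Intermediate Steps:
h = 5/3 (h = -1/3*(-5) = 5/3 ≈ 1.6667)
(-30*T(h))*D = -30*5*10 = -150*10 = -1500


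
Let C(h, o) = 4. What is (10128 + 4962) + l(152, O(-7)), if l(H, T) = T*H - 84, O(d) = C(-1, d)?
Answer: 15614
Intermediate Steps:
O(d) = 4
l(H, T) = -84 + H*T (l(H, T) = H*T - 84 = -84 + H*T)
(10128 + 4962) + l(152, O(-7)) = (10128 + 4962) + (-84 + 152*4) = 15090 + (-84 + 608) = 15090 + 524 = 15614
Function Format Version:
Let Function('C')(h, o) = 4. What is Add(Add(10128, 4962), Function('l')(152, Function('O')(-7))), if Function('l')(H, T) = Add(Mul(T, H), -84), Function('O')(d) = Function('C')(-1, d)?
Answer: 15614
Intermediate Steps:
Function('O')(d) = 4
Function('l')(H, T) = Add(-84, Mul(H, T)) (Function('l')(H, T) = Add(Mul(H, T), -84) = Add(-84, Mul(H, T)))
Add(Add(10128, 4962), Function('l')(152, Function('O')(-7))) = Add(Add(10128, 4962), Add(-84, Mul(152, 4))) = Add(15090, Add(-84, 608)) = Add(15090, 524) = 15614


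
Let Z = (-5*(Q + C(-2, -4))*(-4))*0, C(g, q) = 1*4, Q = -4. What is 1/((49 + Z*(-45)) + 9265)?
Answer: 1/9314 ≈ 0.00010737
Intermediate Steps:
C(g, q) = 4
Z = 0 (Z = (-5*(-4 + 4)*(-4))*0 = (-5*0*(-4))*0 = (0*(-4))*0 = 0*0 = 0)
1/((49 + Z*(-45)) + 9265) = 1/((49 + 0*(-45)) + 9265) = 1/((49 + 0) + 9265) = 1/(49 + 9265) = 1/9314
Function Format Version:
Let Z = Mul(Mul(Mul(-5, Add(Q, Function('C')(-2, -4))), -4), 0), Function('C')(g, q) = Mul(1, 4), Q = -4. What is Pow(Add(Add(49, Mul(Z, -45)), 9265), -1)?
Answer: Rational(1, 9314) ≈ 0.00010737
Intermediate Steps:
Function('C')(g, q) = 4
Z = 0 (Z = Mul(Mul(Mul(-5, Add(-4, 4)), -4), 0) = Mul(Mul(Mul(-5, 0), -4), 0) = Mul(Mul(0, -4), 0) = Mul(0, 0) = 0)
Pow(Add(Add(49, Mul(Z, -45)), 9265), -1) = Pow(Add(Add(49, Mul(0, -45)), 9265), -1) = Pow(Add(Add(49, 0), 9265), -1) = Pow(Add(49, 9265), -1) = Pow(9314, -1) = Rational(1, 9314)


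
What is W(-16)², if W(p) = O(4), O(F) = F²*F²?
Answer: 65536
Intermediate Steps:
O(F) = F⁴
W(p) = 256 (W(p) = 4⁴ = 256)
W(-16)² = 256² = 65536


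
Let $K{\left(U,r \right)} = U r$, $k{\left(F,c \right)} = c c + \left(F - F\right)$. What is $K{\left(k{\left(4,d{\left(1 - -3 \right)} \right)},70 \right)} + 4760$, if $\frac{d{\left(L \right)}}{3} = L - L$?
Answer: $4760$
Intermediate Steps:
$d{\left(L \right)} = 0$ ($d{\left(L \right)} = 3 \left(L - L\right) = 3 \cdot 0 = 0$)
$k{\left(F,c \right)} = c^{2}$ ($k{\left(F,c \right)} = c^{2} + 0 = c^{2}$)
$K{\left(k{\left(4,d{\left(1 - -3 \right)} \right)},70 \right)} + 4760 = 0^{2} \cdot 70 + 4760 = 0 \cdot 70 + 4760 = 0 + 4760 = 4760$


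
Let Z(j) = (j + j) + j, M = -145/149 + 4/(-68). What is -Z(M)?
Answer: 7842/2533 ≈ 3.0959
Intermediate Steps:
M = -2614/2533 (M = -145*1/149 + 4*(-1/68) = -145/149 - 1/17 = -2614/2533 ≈ -1.0320)
Z(j) = 3*j (Z(j) = 2*j + j = 3*j)
-Z(M) = -3*(-2614)/2533 = -1*(-7842/2533) = 7842/2533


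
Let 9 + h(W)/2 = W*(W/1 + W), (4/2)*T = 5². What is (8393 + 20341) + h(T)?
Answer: 29341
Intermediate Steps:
T = 25/2 (T = (½)*5² = (½)*25 = 25/2 ≈ 12.500)
h(W) = -18 + 4*W² (h(W) = -18 + 2*(W*(W/1 + W)) = -18 + 2*(W*(W*1 + W)) = -18 + 2*(W*(W + W)) = -18 + 2*(W*(2*W)) = -18 + 2*(2*W²) = -18 + 4*W²)
(8393 + 20341) + h(T) = (8393 + 20341) + (-18 + 4*(25/2)²) = 28734 + (-18 + 4*(625/4)) = 28734 + (-18 + 625) = 28734 + 607 = 29341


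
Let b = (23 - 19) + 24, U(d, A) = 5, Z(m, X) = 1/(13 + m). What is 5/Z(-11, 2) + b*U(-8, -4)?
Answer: 150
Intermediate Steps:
b = 28 (b = 4 + 24 = 28)
5/Z(-11, 2) + b*U(-8, -4) = 5/(1/(13 - 11)) + 28*5 = 5/(1/2) + 140 = 5*2 + 140 = 10 + 140 = 150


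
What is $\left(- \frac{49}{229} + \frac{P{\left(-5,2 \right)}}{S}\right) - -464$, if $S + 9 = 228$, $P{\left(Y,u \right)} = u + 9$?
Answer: $\frac{23261852}{50151} \approx 463.84$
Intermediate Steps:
$P{\left(Y,u \right)} = 9 + u$
$S = 219$ ($S = -9 + 228 = 219$)
$\left(- \frac{49}{229} + \frac{P{\left(-5,2 \right)}}{S}\right) - -464 = \left(- \frac{49}{229} + \frac{9 + 2}{219}\right) - -464 = \left(\left(-49\right) \frac{1}{229} + 11 \cdot \frac{1}{219}\right) + 464 = \left(- \frac{49}{229} + \frac{11}{219}\right) + 464 = - \frac{8212}{50151} + 464 = \frac{23261852}{50151}$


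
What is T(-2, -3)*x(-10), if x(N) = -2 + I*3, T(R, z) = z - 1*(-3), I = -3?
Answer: 0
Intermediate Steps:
T(R, z) = 3 + z (T(R, z) = z + 3 = 3 + z)
x(N) = -11 (x(N) = -2 - 3*3 = -2 - 9 = -11)
T(-2, -3)*x(-10) = (3 - 3)*(-11) = 0*(-11) = 0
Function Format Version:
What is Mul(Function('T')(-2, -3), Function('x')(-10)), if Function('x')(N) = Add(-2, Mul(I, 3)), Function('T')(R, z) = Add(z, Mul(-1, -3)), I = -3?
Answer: 0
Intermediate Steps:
Function('T')(R, z) = Add(3, z) (Function('T')(R, z) = Add(z, 3) = Add(3, z))
Function('x')(N) = -11 (Function('x')(N) = Add(-2, Mul(-3, 3)) = Add(-2, -9) = -11)
Mul(Function('T')(-2, -3), Function('x')(-10)) = Mul(Add(3, -3), -11) = Mul(0, -11) = 0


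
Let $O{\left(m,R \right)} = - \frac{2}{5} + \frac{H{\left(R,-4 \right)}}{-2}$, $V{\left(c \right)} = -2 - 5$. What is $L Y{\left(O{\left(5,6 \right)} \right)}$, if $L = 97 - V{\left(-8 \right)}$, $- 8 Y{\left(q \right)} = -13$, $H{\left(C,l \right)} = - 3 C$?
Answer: $169$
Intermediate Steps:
$V{\left(c \right)} = -7$
$O{\left(m,R \right)} = - \frac{2}{5} + \frac{3 R}{2}$ ($O{\left(m,R \right)} = - \frac{2}{5} + \frac{\left(-3\right) R}{-2} = \left(-2\right) \frac{1}{5} + - 3 R \left(- \frac{1}{2}\right) = - \frac{2}{5} + \frac{3 R}{2}$)
$Y{\left(q \right)} = \frac{13}{8}$ ($Y{\left(q \right)} = \left(- \frac{1}{8}\right) \left(-13\right) = \frac{13}{8}$)
$L = 104$ ($L = 97 - -7 = 97 + 7 = 104$)
$L Y{\left(O{\left(5,6 \right)} \right)} = 104 \cdot \frac{13}{8} = 169$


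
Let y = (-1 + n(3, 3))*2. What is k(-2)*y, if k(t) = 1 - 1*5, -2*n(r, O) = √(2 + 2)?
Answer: 16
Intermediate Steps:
n(r, O) = -1 (n(r, O) = -√(2 + 2)/2 = -√4/2 = -½*2 = -1)
k(t) = -4 (k(t) = 1 - 5 = -4)
y = -4 (y = (-1 - 1)*2 = -2*2 = -4)
k(-2)*y = -4*(-4) = 16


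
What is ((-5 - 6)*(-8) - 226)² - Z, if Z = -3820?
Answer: 22864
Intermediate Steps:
((-5 - 6)*(-8) - 226)² - Z = ((-5 - 6)*(-8) - 226)² - 1*(-3820) = (-11*(-8) - 226)² + 3820 = (88 - 226)² + 3820 = (-138)² + 3820 = 19044 + 3820 = 22864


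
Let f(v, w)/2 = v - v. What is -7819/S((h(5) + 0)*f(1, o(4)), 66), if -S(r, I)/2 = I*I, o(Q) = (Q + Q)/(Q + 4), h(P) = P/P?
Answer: 7819/8712 ≈ 0.89750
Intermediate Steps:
h(P) = 1
o(Q) = 2*Q/(4 + Q) (o(Q) = (2*Q)/(4 + Q) = 2*Q/(4 + Q))
f(v, w) = 0 (f(v, w) = 2*(v - v) = 2*0 = 0)
S(r, I) = -2*I² (S(r, I) = -2*I*I = -2*I²)
-7819/S((h(5) + 0)*f(1, o(4)), 66) = -7819/((-2*66²)) = -7819/((-2*4356)) = -7819/(-8712) = -7819*(-1/8712) = 7819/8712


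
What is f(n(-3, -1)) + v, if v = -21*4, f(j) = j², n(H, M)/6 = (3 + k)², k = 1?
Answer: 9132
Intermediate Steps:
n(H, M) = 96 (n(H, M) = 6*(3 + 1)² = 6*4² = 6*16 = 96)
v = -84
f(n(-3, -1)) + v = 96² - 84 = 9216 - 84 = 9132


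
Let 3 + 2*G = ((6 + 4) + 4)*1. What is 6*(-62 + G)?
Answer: -339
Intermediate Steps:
G = 11/2 (G = -3/2 + (((6 + 4) + 4)*1)/2 = -3/2 + ((10 + 4)*1)/2 = -3/2 + (14*1)/2 = -3/2 + (½)*14 = -3/2 + 7 = 11/2 ≈ 5.5000)
6*(-62 + G) = 6*(-62 + 11/2) = 6*(-113/2) = -339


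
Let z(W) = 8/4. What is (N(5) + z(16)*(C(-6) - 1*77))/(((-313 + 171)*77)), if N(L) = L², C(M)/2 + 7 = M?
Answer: 181/10934 ≈ 0.016554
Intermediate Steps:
z(W) = 2 (z(W) = 8*(¼) = 2)
C(M) = -14 + 2*M
(N(5) + z(16)*(C(-6) - 1*77))/(((-313 + 171)*77)) = (5² + 2*((-14 + 2*(-6)) - 1*77))/(((-313 + 171)*77)) = (25 + 2*((-14 - 12) - 77))/((-142*77)) = (25 + 2*(-26 - 77))/(-10934) = (25 + 2*(-103))*(-1/10934) = (25 - 206)*(-1/10934) = -181*(-1/10934) = 181/10934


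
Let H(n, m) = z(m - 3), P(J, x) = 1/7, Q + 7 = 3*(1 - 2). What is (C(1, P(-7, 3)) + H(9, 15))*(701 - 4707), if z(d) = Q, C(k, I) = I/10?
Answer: 1400097/35 ≈ 40003.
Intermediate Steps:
Q = -10 (Q = -7 + 3*(1 - 2) = -7 + 3*(-1) = -7 - 3 = -10)
P(J, x) = ⅐
C(k, I) = I/10 (C(k, I) = I*(⅒) = I/10)
z(d) = -10
H(n, m) = -10
(C(1, P(-7, 3)) + H(9, 15))*(701 - 4707) = ((⅒)*(⅐) - 10)*(701 - 4707) = (1/70 - 10)*(-4006) = -699/70*(-4006) = 1400097/35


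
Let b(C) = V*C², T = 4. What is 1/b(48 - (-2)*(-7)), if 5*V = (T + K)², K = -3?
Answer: 5/1156 ≈ 0.0043253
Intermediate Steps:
V = ⅕ (V = (4 - 3)²/5 = (⅕)*1² = (⅕)*1 = ⅕ ≈ 0.20000)
b(C) = C²/5
1/b(48 - (-2)*(-7)) = 1/((48 - (-2)*(-7))²/5) = 1/((48 - 1*14)²/5) = 1/((48 - 14)²/5) = 1/((⅕)*34²) = 1/((⅕)*1156) = 1/(1156/5) = 5/1156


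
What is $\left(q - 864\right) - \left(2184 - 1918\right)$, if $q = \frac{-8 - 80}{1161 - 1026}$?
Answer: $- \frac{152638}{135} \approx -1130.7$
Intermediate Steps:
$q = - \frac{88}{135} \approx -0.65185$
$\left(q - 864\right) - \left(2184 - 1918\right) = \left(- \frac{88}{135} - 864\right) - \left(2184 - 1918\right) = - \frac{116728}{135} - 266 = - \frac{152638}{135}$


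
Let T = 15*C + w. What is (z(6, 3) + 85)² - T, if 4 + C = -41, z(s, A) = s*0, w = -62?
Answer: 7962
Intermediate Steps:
z(s, A) = 0
C = -45 (C = -4 - 41 = -45)
T = -737 (T = 15*(-45) - 62 = -675 - 62 = -737)
(z(6, 3) + 85)² - T = (0 + 85)² - 1*(-737) = 85² + 737 = 7225 + 737 = 7962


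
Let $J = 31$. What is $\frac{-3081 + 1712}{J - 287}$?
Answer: $\frac{1369}{256} \approx 5.3477$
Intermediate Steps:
$\frac{-3081 + 1712}{J - 287} = \frac{-3081 + 1712}{31 - 287} = - \frac{1369}{-256} = \left(-1369\right) \left(- \frac{1}{256}\right) = \frac{1369}{256}$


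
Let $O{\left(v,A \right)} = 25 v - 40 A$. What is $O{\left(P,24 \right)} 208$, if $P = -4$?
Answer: $-220480$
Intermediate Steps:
$O{\left(v,A \right)} = - 40 A + 25 v$
$O{\left(P,24 \right)} 208 = \left(\left(-40\right) 24 + 25 \left(-4\right)\right) 208 = \left(-960 - 100\right) 208 = \left(-1060\right) 208 = -220480$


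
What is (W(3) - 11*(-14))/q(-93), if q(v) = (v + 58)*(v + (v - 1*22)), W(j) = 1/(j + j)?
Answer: 185/8736 ≈ 0.021177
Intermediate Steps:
W(j) = 1/(2*j)
q(v) = (-22 + 2*v)*(58 + v) (q(v) = (58 + v)*(v + (v - 22)) = (58 + v)*(v + (-22 + v)) = (58 + v)*(-22 + 2*v) = (-22 + 2*v)*(58 + v))
(W(3) - 11*(-14))/q(-93) = ((1/2)/3 - 11*(-14))/(-1276 + 2*(-93)**2 + 94*(-93)) = ((1/2)*(1/3) + 154)/(-1276 + 2*8649 - 8742) = (1/6 + 154)/(-1276 + 17298 - 8742) = (925/6)/7280 = (925/6)*(1/7280) = 185/8736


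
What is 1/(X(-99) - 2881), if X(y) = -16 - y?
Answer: -1/2798 ≈ -0.00035740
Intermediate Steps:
1/(X(-99) - 2881) = 1/((-16 - 1*(-99)) - 2881) = 1/((-16 + 99) - 2881) = 1/(83 - 2881) = 1/(-2798) = -1/2798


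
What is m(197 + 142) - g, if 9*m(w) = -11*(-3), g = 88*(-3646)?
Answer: 962555/3 ≈ 3.2085e+5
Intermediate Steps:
g = -320848
m(w) = 11/3 (m(w) = (-11*(-3))/9 = (⅑)*33 = 11/3)
m(197 + 142) - g = 11/3 - 1*(-320848) = 11/3 + 320848 = 962555/3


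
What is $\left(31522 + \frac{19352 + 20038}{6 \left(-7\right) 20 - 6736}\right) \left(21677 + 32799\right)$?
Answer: $\frac{1625913044779}{947} \approx 1.7169 \cdot 10^{9}$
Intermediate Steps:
$\left(31522 + \frac{19352 + 20038}{6 \left(-7\right) 20 - 6736}\right) \left(21677 + 32799\right) = \left(31522 + \frac{39390}{\left(-42\right) 20 - 6736}\right) 54476 = \left(31522 + \frac{39390}{-840 - 6736}\right) 54476 = \left(31522 + \frac{39390}{-7576}\right) 54476 = \left(31522 + 39390 \left(- \frac{1}{7576}\right)\right) 54476 = \left(31522 - \frac{19695}{3788}\right) 54476 = \frac{119385641}{3788} \cdot 54476 = \frac{1625913044779}{947}$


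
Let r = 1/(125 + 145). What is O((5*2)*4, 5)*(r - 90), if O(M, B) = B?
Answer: -24299/54 ≈ -449.98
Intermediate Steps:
r = 1/270 ≈ 0.0037037
O((5*2)*4, 5)*(r - 90) = 5*(1/270 - 90) = 5*(-24299/270) = -24299/54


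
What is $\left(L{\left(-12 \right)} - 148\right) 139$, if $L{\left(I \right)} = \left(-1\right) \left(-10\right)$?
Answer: $-19182$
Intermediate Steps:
$L{\left(I \right)} = 10$
$\left(L{\left(-12 \right)} - 148\right) 139 = \left(10 - 148\right) 139 = \left(-138\right) 139 = -19182$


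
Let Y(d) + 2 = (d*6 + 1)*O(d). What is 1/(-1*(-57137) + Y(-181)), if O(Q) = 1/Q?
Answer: 181/10342520 ≈ 1.7501e-5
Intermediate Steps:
O(Q) = 1/Q
Y(d) = -2 + (1 + 6*d)/d (Y(d) = -2 + (d*6 + 1)/d = -2 + (6*d + 1)/d = -2 + (1 + 6*d)/d)
1/(-1*(-57137) + Y(-181)) = 1/(-1*(-57137) + (4 + 1/(-181))) = 1/(57137 + (4 - 1/181)) = 1/(57137 + 723/181) = 1/(10342520/181) = 181/10342520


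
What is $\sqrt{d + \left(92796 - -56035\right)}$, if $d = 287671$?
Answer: $\sqrt{436502} \approx 660.68$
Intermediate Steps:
$\sqrt{d + \left(92796 - -56035\right)} = \sqrt{287671 + \left(92796 - -56035\right)} = \sqrt{287671 + \left(92796 + 56035\right)} = \sqrt{287671 + 148831} = \sqrt{436502}$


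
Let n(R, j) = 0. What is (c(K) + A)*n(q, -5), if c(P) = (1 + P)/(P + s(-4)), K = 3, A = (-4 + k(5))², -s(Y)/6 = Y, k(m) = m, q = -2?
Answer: 0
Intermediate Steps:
s(Y) = -6*Y
A = 1 (A = (-4 + 5)² = 1² = 1)
c(P) = (1 + P)/(24 + P) (c(P) = (1 + P)/(P - 6*(-4)) = (1 + P)/(P + 24) = (1 + P)/(24 + P))
(c(K) + A)*n(q, -5) = ((1 + 3)/(24 + 3) + 1)*0 = (4/27 + 1)*0 = (31/27)*0 = 0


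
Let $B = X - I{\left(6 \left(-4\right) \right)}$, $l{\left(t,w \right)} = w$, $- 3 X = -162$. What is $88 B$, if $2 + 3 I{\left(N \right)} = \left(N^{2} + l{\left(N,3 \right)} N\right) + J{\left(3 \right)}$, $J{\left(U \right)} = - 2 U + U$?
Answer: $- \frac{29656}{3} \approx -9885.3$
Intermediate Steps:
$X = 54$ ($X = \left(- \frac{1}{3}\right) \left(-162\right) = 54$)
$J{\left(U \right)} = - U$
$I{\left(N \right)} = - \frac{5}{3} + N + \frac{N^{2}}{3}$ ($I{\left(N \right)} = - \frac{2}{3} + \frac{\left(N^{2} + 3 N\right) - 3}{3} = - \frac{2}{3} + \frac{-3 + N^{2} + 3 N}{3} = - \frac{2}{3} + \left(-1 + N + \frac{N^{2}}{3}\right) = - \frac{5}{3} + N + \frac{N^{2}}{3}$)
$B = - \frac{337}{3}$ ($B = 54 - \left(- \frac{5}{3} + 6 \left(-4\right) + \frac{\left(6 \left(-4\right)\right)^{2}}{3}\right) = 54 - \left(- \frac{5}{3} - 24 + \frac{\left(-24\right)^{2}}{3}\right) = 54 - \left(- \frac{5}{3} - 24 + \frac{1}{3} \cdot 576\right) = 54 - \left(- \frac{5}{3} - 24 + 192\right) = 54 - \frac{499}{3} = - \frac{337}{3} \approx -112.33$)
$88 B = 88 \left(- \frac{337}{3}\right) = - \frac{29656}{3}$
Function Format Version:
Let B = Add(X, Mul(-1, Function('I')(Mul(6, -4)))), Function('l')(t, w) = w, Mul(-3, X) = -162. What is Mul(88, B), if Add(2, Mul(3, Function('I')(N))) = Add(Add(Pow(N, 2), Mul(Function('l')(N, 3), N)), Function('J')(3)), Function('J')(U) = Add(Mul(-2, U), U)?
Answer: Rational(-29656, 3) ≈ -9885.3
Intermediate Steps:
X = 54 (X = Mul(Rational(-1, 3), -162) = 54)
Function('J')(U) = Mul(-1, U)
Function('I')(N) = Add(Rational(-5, 3), N, Mul(Rational(1, 3), Pow(N, 2))) (Function('I')(N) = Add(Rational(-2, 3), Mul(Rational(1, 3), Add(Add(Pow(N, 2), Mul(3, N)), Mul(-1, 3)))) = Add(Rational(-2, 3), Mul(Rational(1, 3), Add(Add(Pow(N, 2), Mul(3, N)), -3))) = Add(Rational(-2, 3), Mul(Rational(1, 3), Add(-3, Pow(N, 2), Mul(3, N)))) = Add(Rational(-2, 3), Add(-1, N, Mul(Rational(1, 3), Pow(N, 2)))) = Add(Rational(-5, 3), N, Mul(Rational(1, 3), Pow(N, 2))))
B = Rational(-337, 3) (B = Add(54, Mul(-1, Add(Rational(-5, 3), Mul(6, -4), Mul(Rational(1, 3), Pow(Mul(6, -4), 2))))) = Add(54, Mul(-1, Add(Rational(-5, 3), -24, Mul(Rational(1, 3), Pow(-24, 2))))) = Add(54, Mul(-1, Add(Rational(-5, 3), -24, Mul(Rational(1, 3), 576)))) = Add(54, Mul(-1, Add(Rational(-5, 3), -24, 192))) = Add(54, Mul(-1, Rational(499, 3))) = Add(54, Rational(-499, 3)) = Rational(-337, 3) ≈ -112.33)
Mul(88, B) = Mul(88, Rational(-337, 3)) = Rational(-29656, 3)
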